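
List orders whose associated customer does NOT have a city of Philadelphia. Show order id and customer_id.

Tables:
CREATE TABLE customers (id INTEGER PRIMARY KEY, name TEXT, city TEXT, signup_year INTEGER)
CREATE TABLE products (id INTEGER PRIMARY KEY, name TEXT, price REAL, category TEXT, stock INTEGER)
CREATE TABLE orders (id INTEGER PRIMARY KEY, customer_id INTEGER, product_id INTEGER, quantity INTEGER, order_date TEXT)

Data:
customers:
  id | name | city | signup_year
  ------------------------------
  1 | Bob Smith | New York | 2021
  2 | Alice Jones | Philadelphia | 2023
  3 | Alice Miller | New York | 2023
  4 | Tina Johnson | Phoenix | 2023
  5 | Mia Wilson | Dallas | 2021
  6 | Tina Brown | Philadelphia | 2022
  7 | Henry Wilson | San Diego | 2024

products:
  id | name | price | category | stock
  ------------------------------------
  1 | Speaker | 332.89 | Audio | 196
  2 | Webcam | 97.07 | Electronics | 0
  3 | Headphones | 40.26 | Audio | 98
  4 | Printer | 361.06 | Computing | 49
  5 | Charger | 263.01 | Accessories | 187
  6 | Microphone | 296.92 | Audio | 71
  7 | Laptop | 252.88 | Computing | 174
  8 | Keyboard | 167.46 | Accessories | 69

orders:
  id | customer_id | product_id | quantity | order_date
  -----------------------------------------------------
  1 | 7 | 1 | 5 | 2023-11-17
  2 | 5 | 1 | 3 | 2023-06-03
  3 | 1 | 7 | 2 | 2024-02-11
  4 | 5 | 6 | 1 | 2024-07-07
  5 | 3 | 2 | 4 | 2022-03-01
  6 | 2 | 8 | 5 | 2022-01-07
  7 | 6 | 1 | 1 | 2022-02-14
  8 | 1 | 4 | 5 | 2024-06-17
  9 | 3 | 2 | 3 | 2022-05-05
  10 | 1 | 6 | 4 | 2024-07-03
SELECT id, customer_id FROM orders WHERE customer_id NOT IN (SELECT id FROM customers WHERE city = 'Philadelphia')

Execution result:
id | customer_id
1 | 7
2 | 5
3 | 1
4 | 5
5 | 3
8 | 1
9 | 3
10 | 1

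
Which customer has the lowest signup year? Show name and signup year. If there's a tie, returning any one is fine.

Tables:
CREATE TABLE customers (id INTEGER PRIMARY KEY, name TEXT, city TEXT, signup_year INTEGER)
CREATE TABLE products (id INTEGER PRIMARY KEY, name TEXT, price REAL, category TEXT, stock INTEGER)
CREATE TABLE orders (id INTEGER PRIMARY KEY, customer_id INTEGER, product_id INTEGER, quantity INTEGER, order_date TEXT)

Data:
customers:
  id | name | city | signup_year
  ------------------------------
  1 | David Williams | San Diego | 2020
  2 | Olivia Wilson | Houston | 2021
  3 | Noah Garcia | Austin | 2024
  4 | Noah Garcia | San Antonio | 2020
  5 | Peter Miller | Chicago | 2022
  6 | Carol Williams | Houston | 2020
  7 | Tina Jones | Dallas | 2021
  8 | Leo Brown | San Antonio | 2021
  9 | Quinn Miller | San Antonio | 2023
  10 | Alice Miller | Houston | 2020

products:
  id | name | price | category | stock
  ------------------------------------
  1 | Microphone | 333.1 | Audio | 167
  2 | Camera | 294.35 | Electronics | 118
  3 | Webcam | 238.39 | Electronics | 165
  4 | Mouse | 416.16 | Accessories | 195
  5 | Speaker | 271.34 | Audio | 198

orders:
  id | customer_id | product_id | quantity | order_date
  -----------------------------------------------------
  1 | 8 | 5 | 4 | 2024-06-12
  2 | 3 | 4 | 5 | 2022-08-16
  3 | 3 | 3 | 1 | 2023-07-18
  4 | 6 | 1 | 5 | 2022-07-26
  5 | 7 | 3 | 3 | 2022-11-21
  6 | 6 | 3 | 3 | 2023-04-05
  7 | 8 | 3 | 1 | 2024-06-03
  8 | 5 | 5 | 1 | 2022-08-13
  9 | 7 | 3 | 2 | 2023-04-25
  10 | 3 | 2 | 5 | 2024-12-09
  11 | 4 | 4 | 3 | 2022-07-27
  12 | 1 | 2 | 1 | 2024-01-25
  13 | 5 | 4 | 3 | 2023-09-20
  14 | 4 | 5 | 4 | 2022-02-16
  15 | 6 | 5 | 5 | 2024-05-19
SELECT name, signup_year FROM customers ORDER BY signup_year ASC LIMIT 1

Execution result:
name | signup_year
David Williams | 2020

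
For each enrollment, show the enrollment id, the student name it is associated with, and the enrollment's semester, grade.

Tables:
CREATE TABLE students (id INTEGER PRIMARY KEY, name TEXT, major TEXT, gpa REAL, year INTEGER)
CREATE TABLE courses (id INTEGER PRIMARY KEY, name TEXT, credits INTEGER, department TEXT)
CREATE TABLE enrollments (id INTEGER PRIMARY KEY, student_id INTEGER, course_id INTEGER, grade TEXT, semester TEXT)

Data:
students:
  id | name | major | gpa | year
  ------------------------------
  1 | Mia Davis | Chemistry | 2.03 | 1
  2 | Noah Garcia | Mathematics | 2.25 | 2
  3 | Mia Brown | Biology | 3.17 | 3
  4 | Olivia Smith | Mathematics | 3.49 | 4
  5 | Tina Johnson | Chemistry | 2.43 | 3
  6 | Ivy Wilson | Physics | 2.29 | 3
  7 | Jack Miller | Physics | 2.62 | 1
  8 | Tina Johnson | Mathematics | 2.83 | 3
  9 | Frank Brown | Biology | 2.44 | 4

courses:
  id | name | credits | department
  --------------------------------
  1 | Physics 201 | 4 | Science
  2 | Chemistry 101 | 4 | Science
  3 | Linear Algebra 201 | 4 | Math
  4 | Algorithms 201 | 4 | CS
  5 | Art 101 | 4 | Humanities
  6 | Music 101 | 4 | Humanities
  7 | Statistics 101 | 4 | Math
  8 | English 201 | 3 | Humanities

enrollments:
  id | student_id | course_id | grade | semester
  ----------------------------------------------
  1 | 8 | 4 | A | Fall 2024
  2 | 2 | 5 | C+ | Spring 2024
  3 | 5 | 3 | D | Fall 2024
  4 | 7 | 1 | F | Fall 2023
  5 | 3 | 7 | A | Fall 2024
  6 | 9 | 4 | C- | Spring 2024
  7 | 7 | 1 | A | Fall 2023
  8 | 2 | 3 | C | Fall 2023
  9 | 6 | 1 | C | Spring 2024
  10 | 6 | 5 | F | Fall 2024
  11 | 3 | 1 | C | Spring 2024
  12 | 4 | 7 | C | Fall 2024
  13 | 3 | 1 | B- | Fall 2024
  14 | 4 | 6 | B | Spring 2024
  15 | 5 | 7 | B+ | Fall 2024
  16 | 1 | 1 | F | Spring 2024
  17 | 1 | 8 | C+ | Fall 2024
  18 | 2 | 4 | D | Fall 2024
SELECT c.id, p.name AS student, c.semester, c.grade FROM enrollments c JOIN students p ON c.student_id = p.id

Execution result:
id | student | semester | grade
1 | Tina Johnson | Fall 2024 | A
2 | Noah Garcia | Spring 2024 | C+
3 | Tina Johnson | Fall 2024 | D
4 | Jack Miller | Fall 2023 | F
5 | Mia Brown | Fall 2024 | A
6 | Frank Brown | Spring 2024 | C-
7 | Jack Miller | Fall 2023 | A
8 | Noah Garcia | Fall 2023 | C
9 | Ivy Wilson | Spring 2024 | C
10 | Ivy Wilson | Fall 2024 | F
11 | Mia Brown | Spring 2024 | C
12 | Olivia Smith | Fall 2024 | C
13 | Mia Brown | Fall 2024 | B-
14 | Olivia Smith | Spring 2024 | B
15 | Tina Johnson | Fall 2024 | B+
16 | Mia Davis | Spring 2024 | F
17 | Mia Davis | Fall 2024 | C+
18 | Noah Garcia | Fall 2024 | D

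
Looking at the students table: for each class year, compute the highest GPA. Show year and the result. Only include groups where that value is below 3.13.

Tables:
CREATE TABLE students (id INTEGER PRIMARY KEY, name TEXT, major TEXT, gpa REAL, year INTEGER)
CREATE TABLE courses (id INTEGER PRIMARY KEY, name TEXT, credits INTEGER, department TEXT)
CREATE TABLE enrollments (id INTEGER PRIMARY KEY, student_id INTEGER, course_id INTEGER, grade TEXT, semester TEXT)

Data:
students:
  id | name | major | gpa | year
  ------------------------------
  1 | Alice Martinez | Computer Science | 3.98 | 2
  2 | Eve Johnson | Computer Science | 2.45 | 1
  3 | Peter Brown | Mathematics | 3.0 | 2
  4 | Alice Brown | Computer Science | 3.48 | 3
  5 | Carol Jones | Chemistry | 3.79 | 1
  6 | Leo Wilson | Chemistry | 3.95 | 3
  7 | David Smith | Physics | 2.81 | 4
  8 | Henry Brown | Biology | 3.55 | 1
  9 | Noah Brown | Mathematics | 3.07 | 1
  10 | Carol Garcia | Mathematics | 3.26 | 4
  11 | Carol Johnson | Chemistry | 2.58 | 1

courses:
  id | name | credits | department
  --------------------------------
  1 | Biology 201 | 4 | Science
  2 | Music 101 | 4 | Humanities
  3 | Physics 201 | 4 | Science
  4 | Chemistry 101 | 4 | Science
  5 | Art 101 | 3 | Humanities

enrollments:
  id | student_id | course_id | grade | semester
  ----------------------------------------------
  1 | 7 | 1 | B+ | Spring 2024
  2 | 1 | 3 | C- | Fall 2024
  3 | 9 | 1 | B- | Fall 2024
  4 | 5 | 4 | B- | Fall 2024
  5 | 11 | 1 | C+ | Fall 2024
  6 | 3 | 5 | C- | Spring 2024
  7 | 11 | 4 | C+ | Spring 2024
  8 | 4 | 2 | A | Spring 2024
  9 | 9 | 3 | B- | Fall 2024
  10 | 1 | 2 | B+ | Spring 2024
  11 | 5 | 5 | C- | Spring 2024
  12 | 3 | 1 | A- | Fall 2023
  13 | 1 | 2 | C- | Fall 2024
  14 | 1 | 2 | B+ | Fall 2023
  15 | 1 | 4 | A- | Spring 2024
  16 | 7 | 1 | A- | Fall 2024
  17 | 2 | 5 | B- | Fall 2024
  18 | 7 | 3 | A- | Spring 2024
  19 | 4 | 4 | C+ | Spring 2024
SELECT year, MAX(gpa) AS max_gpa FROM students GROUP BY year HAVING MAX(gpa) < 3.13

Execution result:
(no rows)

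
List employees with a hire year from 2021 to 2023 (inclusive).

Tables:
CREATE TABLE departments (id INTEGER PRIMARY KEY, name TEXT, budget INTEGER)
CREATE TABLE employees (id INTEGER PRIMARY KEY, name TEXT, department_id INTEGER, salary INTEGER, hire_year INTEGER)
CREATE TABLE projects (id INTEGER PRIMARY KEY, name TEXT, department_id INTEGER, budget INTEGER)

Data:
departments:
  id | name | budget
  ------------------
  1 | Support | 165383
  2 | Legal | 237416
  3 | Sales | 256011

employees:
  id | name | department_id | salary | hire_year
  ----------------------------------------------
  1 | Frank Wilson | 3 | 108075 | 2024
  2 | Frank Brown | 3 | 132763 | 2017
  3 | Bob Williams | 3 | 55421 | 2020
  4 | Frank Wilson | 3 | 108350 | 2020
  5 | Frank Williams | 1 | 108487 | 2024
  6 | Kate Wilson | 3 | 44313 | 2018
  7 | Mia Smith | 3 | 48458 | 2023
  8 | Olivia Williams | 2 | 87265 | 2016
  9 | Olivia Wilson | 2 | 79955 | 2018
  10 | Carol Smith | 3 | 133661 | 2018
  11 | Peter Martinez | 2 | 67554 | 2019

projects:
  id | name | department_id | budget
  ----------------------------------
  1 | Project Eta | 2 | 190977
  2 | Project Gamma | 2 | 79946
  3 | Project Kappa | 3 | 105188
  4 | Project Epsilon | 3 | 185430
SELECT name, hire_year FROM employees WHERE hire_year BETWEEN 2021 AND 2023

Execution result:
name | hire_year
Mia Smith | 2023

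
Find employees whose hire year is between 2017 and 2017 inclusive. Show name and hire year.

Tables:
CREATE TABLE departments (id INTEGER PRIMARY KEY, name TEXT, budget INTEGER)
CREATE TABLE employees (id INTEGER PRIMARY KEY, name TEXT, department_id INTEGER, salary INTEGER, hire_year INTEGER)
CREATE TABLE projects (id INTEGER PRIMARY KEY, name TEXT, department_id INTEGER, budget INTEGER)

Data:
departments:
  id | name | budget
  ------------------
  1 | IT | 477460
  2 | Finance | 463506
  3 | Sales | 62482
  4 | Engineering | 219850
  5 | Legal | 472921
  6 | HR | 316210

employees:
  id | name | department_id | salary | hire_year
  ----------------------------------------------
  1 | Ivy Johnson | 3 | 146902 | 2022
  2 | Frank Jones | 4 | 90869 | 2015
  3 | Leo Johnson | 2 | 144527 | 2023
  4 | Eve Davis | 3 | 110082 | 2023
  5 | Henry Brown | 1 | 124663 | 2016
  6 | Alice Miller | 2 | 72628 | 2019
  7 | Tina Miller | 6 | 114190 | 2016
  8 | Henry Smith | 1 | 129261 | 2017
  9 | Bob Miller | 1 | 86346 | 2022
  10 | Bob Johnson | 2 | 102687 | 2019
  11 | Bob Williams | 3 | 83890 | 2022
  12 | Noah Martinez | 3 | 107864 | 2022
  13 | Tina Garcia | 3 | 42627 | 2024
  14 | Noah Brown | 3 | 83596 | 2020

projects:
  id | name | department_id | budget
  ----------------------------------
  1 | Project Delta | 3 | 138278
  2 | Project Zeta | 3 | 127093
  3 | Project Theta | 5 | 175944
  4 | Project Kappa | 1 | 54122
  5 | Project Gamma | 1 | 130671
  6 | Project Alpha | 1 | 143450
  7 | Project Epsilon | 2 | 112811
SELECT name, hire_year FROM employees WHERE hire_year BETWEEN 2017 AND 2017

Execution result:
name | hire_year
Henry Smith | 2017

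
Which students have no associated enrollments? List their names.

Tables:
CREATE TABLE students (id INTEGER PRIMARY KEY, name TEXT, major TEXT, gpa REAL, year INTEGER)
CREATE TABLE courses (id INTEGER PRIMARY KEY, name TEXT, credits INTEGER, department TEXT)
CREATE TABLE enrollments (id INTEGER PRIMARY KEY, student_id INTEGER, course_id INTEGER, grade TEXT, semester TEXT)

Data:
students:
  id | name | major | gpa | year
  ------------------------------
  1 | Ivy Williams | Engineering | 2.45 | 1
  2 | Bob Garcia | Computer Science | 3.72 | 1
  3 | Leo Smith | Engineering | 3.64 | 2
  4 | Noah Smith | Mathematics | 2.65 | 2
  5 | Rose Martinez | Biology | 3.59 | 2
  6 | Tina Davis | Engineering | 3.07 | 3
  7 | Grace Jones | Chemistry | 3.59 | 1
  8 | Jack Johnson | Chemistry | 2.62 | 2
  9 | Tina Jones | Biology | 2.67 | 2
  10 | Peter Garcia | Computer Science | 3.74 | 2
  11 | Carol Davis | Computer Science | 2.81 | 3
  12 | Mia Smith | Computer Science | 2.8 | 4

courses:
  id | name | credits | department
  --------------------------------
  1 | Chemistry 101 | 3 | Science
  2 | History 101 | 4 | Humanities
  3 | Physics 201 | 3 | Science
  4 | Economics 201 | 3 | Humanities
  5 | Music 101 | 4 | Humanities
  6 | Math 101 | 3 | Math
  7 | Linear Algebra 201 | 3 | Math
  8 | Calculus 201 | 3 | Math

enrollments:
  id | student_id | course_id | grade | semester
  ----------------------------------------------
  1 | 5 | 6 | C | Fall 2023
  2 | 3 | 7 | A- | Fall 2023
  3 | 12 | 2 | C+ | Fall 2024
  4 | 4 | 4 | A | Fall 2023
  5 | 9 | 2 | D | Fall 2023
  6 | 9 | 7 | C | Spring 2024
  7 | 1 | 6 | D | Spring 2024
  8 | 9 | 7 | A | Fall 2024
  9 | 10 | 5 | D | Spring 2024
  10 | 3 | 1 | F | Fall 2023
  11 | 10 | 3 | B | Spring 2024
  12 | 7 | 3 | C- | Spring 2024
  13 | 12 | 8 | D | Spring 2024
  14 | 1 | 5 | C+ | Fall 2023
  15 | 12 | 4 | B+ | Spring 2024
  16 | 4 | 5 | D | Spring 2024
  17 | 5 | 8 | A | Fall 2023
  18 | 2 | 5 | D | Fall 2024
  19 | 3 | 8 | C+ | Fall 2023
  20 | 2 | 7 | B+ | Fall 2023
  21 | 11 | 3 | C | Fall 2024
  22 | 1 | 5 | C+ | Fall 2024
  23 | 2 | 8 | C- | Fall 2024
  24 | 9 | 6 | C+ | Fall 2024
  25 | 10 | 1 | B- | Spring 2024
SELECT p.name FROM students p LEFT JOIN enrollments c ON c.student_id = p.id WHERE c.id IS NULL

Execution result:
name
Tina Davis
Jack Johnson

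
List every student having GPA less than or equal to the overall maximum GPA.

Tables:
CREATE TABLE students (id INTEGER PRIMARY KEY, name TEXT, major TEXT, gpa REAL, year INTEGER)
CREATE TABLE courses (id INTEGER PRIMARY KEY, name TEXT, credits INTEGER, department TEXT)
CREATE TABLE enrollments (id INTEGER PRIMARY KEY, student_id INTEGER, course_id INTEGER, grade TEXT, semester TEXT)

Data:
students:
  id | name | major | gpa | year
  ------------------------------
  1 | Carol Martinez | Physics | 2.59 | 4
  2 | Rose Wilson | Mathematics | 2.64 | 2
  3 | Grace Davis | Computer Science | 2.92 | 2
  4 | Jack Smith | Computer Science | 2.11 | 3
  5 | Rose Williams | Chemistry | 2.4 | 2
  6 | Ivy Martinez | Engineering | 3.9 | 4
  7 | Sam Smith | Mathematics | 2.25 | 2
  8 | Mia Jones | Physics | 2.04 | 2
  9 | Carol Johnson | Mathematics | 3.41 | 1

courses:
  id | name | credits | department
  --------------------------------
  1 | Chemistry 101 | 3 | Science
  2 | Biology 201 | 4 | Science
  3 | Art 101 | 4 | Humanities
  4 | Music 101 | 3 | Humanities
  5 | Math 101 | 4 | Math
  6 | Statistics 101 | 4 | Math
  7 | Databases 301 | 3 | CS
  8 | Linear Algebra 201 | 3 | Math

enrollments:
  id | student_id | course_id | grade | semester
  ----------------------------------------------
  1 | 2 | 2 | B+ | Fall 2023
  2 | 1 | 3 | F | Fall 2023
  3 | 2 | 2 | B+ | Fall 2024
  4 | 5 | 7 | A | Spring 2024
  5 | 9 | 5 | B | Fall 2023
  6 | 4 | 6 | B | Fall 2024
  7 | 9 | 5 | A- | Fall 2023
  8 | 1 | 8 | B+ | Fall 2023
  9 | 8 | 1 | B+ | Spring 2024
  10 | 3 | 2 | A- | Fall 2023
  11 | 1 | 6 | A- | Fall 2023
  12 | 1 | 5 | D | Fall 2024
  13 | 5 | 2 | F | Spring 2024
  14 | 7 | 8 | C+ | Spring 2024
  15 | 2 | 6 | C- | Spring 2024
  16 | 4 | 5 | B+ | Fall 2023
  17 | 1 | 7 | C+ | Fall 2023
SELECT name, gpa FROM students WHERE gpa <= (SELECT MAX(gpa) FROM students)

Execution result:
name | gpa
Carol Martinez | 2.59
Rose Wilson | 2.64
Grace Davis | 2.92
Jack Smith | 2.11
Rose Williams | 2.40
Ivy Martinez | 3.90
Sam Smith | 2.25
Mia Jones | 2.04
Carol Johnson | 3.41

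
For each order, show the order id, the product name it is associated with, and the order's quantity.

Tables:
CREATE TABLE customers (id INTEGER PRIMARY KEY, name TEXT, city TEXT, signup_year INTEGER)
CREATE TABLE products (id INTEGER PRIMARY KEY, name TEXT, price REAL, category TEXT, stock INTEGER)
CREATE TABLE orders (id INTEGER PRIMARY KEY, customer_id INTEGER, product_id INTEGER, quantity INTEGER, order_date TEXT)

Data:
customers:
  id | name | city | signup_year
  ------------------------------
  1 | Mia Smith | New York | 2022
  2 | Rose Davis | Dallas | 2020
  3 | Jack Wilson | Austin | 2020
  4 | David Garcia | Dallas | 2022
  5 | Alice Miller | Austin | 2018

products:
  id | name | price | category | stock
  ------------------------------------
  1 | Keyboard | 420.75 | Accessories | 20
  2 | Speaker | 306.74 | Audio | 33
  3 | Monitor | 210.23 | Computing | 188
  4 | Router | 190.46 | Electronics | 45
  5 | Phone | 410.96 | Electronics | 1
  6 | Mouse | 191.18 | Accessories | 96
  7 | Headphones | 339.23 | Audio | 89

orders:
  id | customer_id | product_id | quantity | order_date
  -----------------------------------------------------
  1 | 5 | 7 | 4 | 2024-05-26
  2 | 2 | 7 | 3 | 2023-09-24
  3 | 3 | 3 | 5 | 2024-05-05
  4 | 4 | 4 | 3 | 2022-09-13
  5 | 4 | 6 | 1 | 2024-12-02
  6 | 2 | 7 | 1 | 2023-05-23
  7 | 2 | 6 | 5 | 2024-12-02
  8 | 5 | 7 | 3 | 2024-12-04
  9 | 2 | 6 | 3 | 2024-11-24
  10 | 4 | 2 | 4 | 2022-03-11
SELECT c.id, p.name AS product, c.quantity FROM orders c JOIN products p ON c.product_id = p.id

Execution result:
id | product | quantity
1 | Headphones | 4
2 | Headphones | 3
3 | Monitor | 5
4 | Router | 3
5 | Mouse | 1
6 | Headphones | 1
7 | Mouse | 5
8 | Headphones | 3
9 | Mouse | 3
10 | Speaker | 4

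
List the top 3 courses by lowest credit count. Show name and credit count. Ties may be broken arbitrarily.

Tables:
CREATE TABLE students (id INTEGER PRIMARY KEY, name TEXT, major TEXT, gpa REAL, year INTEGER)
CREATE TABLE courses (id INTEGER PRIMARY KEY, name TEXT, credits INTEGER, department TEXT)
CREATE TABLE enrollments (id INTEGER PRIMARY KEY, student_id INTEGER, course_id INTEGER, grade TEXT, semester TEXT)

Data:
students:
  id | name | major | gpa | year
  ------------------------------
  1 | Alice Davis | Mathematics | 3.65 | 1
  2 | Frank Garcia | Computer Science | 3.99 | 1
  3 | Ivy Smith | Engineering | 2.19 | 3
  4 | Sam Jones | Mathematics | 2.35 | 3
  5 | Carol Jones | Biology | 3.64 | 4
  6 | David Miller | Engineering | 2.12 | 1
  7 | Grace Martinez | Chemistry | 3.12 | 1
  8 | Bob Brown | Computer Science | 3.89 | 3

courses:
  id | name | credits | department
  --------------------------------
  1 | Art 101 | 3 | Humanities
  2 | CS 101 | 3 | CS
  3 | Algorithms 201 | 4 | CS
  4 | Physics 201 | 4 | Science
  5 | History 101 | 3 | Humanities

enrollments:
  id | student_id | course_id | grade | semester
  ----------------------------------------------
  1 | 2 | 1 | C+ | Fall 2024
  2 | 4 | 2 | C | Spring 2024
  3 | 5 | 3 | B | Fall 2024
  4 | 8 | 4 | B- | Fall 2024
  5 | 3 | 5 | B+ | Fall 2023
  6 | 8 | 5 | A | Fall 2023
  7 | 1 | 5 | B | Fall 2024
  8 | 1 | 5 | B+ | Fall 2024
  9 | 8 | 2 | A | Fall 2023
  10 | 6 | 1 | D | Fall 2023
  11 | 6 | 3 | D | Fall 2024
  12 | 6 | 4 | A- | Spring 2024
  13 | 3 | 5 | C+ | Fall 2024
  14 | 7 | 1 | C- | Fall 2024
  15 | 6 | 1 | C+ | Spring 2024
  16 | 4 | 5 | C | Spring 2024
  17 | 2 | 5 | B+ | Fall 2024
SELECT name, credits FROM courses ORDER BY credits ASC LIMIT 3

Execution result:
name | credits
Art 101 | 3
CS 101 | 3
History 101 | 3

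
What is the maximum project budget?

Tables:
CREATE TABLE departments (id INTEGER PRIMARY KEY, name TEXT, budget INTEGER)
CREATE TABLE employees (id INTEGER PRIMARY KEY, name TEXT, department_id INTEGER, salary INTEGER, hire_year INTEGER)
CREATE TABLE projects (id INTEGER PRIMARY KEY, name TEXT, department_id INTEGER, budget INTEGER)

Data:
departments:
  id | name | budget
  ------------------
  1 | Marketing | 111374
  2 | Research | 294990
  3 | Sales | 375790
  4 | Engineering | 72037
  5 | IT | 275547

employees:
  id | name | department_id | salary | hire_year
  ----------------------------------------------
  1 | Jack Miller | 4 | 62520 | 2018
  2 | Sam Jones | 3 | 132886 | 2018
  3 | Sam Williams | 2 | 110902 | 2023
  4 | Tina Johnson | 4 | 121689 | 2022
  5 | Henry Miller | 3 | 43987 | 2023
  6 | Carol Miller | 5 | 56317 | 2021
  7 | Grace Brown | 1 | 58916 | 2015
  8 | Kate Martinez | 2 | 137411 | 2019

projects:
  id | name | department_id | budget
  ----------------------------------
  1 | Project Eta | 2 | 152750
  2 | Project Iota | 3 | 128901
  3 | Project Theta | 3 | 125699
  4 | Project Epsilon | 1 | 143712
SELECT MAX(budget) FROM projects

Execution result:
152750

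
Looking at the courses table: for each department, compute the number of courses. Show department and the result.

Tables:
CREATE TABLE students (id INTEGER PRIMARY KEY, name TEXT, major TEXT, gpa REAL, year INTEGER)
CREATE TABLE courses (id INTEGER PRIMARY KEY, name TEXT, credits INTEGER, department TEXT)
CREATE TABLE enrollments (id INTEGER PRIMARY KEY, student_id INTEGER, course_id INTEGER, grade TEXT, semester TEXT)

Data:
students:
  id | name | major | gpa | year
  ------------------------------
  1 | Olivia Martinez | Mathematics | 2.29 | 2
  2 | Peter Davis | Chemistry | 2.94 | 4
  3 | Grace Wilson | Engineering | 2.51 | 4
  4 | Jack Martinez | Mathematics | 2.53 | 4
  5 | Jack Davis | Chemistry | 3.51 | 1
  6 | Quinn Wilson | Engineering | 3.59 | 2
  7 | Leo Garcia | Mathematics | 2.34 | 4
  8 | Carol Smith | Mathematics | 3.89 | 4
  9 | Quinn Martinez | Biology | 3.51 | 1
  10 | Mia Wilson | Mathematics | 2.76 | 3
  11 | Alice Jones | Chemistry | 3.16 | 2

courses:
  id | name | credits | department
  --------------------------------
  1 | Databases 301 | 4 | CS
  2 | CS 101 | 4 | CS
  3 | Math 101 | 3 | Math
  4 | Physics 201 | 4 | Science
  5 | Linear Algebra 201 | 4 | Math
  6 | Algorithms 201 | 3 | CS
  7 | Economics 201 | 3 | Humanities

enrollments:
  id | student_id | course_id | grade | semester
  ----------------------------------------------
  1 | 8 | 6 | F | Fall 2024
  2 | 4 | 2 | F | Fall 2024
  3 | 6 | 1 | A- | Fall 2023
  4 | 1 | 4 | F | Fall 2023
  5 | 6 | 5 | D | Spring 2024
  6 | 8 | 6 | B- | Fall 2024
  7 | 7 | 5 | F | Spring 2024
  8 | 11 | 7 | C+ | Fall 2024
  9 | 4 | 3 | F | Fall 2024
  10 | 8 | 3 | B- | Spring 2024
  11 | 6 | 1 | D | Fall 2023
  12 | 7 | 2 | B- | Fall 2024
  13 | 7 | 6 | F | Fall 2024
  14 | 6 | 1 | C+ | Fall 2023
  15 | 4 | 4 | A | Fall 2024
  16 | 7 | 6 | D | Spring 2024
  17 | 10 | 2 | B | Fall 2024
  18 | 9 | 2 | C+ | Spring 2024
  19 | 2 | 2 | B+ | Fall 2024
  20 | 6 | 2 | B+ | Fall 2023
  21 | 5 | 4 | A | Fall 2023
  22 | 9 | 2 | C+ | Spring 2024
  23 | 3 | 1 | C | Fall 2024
SELECT department, COUNT(*) AS n FROM courses GROUP BY department

Execution result:
department | n
CS | 3
Humanities | 1
Math | 2
Science | 1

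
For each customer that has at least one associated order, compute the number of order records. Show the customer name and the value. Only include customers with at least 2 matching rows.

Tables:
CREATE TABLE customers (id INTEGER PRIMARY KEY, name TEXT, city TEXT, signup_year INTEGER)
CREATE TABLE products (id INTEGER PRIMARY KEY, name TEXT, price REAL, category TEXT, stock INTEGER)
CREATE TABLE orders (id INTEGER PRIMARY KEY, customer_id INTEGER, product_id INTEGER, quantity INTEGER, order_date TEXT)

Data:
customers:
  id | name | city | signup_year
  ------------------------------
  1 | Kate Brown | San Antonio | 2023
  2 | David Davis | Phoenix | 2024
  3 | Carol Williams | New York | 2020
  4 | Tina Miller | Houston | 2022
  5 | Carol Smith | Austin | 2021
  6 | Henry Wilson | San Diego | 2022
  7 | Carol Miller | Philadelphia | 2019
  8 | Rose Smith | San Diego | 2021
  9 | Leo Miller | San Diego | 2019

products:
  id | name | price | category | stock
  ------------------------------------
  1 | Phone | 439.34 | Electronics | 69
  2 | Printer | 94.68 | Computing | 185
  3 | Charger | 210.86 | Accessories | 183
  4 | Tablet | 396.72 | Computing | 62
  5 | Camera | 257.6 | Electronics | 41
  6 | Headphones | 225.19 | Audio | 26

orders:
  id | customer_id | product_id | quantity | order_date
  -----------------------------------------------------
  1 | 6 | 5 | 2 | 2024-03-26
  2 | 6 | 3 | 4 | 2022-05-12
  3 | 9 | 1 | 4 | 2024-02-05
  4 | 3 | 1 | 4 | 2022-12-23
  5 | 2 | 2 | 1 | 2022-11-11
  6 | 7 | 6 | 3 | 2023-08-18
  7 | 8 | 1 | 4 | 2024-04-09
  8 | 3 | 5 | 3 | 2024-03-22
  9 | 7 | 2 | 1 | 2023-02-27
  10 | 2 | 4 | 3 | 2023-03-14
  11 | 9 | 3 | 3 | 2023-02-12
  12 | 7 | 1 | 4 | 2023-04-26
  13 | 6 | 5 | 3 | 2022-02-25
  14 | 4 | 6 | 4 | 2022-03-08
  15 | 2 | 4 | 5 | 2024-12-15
SELECT p.name, COUNT(*) AS n FROM orders c JOIN customers p ON c.customer_id = p.id GROUP BY p.id, p.name HAVING COUNT(*) >= 2

Execution result:
name | n
David Davis | 3
Carol Williams | 2
Henry Wilson | 3
Carol Miller | 3
Leo Miller | 2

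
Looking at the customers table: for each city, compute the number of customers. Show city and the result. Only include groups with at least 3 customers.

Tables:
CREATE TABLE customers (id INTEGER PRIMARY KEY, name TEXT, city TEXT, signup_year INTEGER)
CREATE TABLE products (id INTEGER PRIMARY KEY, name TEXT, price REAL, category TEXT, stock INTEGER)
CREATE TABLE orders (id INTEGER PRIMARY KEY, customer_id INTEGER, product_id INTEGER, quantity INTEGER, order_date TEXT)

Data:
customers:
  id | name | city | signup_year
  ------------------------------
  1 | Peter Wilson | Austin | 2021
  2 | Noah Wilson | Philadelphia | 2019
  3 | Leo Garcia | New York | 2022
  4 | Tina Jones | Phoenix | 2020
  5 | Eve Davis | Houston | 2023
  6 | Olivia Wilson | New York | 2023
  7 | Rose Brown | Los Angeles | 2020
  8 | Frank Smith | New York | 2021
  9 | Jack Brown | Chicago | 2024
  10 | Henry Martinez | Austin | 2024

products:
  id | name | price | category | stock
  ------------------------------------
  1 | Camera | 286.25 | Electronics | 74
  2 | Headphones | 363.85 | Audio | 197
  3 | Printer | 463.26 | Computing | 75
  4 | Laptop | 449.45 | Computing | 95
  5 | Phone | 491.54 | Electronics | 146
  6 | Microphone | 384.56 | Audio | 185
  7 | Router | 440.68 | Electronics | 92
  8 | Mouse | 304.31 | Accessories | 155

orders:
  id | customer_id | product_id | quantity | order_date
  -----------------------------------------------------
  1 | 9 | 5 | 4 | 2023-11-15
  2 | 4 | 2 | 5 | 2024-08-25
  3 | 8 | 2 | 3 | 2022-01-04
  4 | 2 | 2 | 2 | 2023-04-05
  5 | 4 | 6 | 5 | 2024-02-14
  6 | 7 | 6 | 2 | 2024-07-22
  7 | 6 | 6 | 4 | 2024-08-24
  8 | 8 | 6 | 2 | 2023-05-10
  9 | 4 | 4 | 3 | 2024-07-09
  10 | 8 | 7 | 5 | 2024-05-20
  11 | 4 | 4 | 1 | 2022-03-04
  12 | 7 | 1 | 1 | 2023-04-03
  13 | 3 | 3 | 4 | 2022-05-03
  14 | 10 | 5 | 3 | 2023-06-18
SELECT city, COUNT(*) AS n FROM customers GROUP BY city HAVING COUNT(*) >= 3

Execution result:
city | n
New York | 3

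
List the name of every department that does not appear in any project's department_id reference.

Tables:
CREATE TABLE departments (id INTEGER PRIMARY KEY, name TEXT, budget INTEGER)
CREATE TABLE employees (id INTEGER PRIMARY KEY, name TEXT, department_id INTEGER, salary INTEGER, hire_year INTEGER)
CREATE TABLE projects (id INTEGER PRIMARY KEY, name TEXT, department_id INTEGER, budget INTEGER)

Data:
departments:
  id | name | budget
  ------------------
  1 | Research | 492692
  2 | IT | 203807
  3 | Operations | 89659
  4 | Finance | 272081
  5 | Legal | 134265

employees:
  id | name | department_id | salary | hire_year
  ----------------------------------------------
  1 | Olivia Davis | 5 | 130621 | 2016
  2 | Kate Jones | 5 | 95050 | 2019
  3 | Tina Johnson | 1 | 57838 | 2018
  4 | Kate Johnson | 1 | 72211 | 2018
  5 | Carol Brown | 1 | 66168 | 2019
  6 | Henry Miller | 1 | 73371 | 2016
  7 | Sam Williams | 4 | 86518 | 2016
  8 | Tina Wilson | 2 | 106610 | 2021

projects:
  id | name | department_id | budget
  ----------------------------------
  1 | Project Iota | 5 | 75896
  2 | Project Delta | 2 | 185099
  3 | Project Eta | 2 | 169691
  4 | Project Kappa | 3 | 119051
SELECT p.name FROM departments p LEFT JOIN projects c ON c.department_id = p.id WHERE c.id IS NULL

Execution result:
name
Research
Finance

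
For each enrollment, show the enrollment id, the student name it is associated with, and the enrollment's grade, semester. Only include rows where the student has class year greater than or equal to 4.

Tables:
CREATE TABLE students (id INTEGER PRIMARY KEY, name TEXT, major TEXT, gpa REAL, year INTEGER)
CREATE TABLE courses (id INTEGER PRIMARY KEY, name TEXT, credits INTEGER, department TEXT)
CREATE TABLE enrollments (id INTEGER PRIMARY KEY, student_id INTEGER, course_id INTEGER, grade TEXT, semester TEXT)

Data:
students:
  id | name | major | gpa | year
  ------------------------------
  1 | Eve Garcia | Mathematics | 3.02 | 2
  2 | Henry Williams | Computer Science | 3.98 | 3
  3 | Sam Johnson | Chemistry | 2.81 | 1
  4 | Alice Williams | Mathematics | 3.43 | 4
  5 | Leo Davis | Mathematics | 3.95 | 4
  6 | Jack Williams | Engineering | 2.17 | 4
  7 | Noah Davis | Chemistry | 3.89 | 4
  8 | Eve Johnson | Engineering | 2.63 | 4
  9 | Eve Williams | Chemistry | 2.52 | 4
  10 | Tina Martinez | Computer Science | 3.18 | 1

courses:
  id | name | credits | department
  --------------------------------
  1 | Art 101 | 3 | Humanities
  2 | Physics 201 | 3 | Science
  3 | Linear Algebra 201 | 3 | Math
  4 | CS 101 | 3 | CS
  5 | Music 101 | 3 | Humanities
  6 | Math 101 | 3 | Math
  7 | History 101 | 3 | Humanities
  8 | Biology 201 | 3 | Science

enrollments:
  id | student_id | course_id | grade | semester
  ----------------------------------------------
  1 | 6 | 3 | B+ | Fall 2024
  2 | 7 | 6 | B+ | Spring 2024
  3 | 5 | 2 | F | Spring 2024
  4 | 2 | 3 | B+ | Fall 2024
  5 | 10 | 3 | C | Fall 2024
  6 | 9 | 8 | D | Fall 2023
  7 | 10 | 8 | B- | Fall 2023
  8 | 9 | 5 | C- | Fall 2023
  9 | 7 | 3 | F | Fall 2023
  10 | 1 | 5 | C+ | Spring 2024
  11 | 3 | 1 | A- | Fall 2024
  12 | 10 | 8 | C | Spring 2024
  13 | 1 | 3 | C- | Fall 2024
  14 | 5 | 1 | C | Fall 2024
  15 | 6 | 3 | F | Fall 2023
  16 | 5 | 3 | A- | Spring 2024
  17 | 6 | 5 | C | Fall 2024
SELECT c.id, p.name AS student, c.grade, c.semester FROM enrollments c JOIN students p ON c.student_id = p.id WHERE p.year >= 4

Execution result:
id | student | grade | semester
1 | Jack Williams | B+ | Fall 2024
2 | Noah Davis | B+ | Spring 2024
3 | Leo Davis | F | Spring 2024
6 | Eve Williams | D | Fall 2023
8 | Eve Williams | C- | Fall 2023
9 | Noah Davis | F | Fall 2023
14 | Leo Davis | C | Fall 2024
15 | Jack Williams | F | Fall 2023
16 | Leo Davis | A- | Spring 2024
17 | Jack Williams | C | Fall 2024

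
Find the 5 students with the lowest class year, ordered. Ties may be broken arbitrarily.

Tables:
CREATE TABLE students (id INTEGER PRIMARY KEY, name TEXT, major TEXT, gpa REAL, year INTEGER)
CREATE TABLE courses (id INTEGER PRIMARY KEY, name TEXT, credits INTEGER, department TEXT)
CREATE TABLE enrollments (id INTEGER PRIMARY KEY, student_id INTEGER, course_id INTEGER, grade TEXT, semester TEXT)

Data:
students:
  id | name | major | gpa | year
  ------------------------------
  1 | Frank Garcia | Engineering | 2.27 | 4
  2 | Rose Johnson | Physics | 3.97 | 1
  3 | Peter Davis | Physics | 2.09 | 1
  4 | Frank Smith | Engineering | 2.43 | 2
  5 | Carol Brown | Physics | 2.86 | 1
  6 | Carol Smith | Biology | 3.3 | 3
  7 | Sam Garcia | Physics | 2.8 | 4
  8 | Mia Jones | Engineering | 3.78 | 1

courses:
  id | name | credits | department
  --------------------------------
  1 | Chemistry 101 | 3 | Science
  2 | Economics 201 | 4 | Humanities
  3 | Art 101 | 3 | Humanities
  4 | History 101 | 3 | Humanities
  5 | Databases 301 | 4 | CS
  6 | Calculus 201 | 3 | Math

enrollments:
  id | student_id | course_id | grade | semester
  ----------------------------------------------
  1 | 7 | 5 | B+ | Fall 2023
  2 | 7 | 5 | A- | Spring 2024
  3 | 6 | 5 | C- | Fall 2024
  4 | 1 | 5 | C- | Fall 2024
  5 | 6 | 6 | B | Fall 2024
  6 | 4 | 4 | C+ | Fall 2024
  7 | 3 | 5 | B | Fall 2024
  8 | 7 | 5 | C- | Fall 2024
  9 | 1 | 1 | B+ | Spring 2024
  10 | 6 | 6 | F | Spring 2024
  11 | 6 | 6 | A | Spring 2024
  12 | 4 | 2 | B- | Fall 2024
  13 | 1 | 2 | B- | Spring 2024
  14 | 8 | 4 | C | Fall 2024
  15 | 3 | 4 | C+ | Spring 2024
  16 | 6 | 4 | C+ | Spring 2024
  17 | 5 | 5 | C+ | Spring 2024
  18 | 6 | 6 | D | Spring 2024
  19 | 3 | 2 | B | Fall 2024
SELECT name, year FROM students ORDER BY year ASC LIMIT 5

Execution result:
name | year
Rose Johnson | 1
Peter Davis | 1
Carol Brown | 1
Mia Jones | 1
Frank Smith | 2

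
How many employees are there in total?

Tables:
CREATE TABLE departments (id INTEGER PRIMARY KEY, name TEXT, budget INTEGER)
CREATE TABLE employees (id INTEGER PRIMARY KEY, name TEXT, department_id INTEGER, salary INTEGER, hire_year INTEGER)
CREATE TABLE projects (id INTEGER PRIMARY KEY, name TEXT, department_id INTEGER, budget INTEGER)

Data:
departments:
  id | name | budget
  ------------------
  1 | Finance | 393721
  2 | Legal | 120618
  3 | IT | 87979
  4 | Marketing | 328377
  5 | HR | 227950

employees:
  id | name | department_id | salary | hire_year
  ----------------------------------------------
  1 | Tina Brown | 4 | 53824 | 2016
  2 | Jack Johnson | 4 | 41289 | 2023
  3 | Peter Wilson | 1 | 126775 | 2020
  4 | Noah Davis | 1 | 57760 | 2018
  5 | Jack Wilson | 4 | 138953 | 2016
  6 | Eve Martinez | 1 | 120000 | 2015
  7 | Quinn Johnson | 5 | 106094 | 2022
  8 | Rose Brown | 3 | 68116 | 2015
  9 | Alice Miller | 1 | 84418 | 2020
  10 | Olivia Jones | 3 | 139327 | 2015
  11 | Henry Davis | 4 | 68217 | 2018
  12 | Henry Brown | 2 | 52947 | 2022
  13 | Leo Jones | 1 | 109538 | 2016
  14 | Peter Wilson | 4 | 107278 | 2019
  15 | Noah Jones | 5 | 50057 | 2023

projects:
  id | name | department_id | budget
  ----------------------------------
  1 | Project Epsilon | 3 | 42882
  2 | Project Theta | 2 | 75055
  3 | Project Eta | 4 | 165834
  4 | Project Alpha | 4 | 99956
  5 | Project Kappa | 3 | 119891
SELECT COUNT(*) FROM employees

Execution result:
15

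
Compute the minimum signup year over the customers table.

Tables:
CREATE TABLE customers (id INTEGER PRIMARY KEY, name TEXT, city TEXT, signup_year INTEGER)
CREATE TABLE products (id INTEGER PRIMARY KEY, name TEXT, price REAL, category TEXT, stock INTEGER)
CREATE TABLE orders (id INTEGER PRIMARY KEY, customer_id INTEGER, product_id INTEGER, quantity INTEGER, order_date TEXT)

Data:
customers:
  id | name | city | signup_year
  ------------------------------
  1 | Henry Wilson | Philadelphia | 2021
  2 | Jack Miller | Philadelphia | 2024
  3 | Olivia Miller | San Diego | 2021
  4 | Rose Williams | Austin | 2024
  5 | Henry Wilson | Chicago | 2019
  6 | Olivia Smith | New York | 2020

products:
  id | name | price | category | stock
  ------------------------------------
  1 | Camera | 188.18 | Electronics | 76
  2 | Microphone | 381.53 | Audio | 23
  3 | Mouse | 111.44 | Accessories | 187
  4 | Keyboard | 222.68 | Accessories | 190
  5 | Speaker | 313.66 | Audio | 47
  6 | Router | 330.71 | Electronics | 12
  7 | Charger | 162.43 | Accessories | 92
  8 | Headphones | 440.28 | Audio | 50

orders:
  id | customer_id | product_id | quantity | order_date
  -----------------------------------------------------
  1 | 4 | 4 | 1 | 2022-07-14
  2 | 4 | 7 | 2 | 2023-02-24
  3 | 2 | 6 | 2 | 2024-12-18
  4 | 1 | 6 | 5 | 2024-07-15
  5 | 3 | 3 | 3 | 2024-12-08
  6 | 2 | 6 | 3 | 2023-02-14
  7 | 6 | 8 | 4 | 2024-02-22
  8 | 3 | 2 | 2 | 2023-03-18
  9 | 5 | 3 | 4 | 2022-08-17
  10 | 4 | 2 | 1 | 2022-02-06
SELECT MIN(signup_year) FROM customers

Execution result:
2019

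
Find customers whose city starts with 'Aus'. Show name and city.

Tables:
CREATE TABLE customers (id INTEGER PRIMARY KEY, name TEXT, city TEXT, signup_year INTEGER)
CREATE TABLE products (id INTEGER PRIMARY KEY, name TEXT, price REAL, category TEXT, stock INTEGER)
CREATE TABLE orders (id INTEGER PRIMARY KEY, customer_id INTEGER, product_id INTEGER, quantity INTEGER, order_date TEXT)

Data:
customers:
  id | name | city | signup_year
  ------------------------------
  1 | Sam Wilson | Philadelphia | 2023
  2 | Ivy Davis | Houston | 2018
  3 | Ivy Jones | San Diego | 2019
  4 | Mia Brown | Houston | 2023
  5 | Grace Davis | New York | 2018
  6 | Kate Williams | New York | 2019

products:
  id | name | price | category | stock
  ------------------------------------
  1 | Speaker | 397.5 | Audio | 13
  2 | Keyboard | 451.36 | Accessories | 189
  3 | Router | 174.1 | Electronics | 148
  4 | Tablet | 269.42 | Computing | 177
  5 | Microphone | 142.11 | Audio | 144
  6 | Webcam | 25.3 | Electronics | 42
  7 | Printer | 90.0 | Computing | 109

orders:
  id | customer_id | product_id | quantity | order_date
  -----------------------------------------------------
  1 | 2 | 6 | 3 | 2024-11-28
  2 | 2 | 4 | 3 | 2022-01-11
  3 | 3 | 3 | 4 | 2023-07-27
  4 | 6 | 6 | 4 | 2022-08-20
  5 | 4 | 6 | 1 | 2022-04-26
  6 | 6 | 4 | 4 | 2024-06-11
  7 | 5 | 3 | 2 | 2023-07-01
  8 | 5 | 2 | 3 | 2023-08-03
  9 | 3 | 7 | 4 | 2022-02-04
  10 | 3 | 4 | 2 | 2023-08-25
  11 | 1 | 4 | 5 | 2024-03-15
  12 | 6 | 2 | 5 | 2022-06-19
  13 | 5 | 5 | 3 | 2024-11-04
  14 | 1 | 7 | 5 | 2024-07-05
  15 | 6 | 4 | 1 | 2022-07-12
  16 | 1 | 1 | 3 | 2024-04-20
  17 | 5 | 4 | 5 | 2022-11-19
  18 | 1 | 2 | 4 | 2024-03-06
SELECT name, city FROM customers WHERE city LIKE 'Aus%'

Execution result:
(no rows)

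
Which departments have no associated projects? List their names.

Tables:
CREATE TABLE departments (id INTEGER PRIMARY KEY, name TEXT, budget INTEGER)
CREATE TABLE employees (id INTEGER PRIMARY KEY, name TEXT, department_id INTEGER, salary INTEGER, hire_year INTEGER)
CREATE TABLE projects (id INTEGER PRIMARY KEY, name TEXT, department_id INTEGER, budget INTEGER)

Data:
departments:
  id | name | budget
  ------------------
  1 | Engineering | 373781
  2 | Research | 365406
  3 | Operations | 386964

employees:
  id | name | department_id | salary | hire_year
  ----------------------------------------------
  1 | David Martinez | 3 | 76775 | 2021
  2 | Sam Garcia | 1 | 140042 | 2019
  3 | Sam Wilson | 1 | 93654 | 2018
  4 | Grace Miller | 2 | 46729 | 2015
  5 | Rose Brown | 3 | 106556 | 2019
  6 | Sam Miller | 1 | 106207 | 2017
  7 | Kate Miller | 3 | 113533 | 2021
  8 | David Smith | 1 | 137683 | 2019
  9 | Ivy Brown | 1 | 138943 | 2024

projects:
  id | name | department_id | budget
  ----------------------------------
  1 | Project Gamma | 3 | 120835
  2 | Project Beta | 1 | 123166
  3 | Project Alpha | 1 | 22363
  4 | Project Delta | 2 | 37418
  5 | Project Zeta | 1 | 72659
SELECT p.name FROM departments p LEFT JOIN projects c ON c.department_id = p.id WHERE c.id IS NULL

Execution result:
(no rows)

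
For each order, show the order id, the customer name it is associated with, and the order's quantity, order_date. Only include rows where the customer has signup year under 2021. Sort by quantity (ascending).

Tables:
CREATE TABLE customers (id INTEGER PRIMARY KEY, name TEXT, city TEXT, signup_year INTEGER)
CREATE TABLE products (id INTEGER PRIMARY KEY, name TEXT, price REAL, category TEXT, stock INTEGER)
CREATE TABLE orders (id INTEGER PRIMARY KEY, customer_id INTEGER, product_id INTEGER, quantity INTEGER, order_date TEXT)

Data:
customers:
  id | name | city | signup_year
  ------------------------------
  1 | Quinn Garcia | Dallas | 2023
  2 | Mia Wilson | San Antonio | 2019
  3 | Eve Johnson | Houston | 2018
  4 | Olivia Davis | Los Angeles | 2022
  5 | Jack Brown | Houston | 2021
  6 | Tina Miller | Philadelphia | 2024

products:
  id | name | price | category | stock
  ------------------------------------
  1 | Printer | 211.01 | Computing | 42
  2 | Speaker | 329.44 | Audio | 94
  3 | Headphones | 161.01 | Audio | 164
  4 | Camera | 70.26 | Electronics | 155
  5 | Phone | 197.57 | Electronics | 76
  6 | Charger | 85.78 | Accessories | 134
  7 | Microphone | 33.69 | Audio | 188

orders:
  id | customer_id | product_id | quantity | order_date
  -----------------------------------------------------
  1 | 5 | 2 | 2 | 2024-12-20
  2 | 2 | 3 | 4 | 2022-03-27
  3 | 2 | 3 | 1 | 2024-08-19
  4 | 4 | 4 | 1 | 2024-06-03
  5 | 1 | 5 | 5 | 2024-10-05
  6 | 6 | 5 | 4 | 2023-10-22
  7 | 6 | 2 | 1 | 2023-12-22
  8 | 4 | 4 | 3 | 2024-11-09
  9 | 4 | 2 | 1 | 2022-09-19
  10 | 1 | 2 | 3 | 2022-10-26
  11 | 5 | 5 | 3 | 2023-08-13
SELECT c.id, p.name AS customer, c.quantity, c.order_date FROM orders c JOIN customers p ON c.customer_id = p.id WHERE p.signup_year < 2021 ORDER BY c.quantity ASC

Execution result:
id | customer | quantity | order_date
3 | Mia Wilson | 1 | 2024-08-19
2 | Mia Wilson | 4 | 2022-03-27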